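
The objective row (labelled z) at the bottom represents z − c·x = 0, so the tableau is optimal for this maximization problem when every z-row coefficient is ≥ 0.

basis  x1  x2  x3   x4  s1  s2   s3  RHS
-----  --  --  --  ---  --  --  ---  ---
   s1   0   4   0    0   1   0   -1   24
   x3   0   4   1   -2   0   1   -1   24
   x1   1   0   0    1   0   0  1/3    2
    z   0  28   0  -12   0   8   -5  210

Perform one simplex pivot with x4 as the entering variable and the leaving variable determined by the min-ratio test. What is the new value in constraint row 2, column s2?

1

Ratio test on column x4 — row 1: entry 0 ≤ 0; row 2: entry -2 ≤ 0; row 3: 2/1 = 2. Minimum is 2 at row 3 (x1 leaves); pivot element 1.
Divide row 3 by 1; eliminate column x4 from the other rows.
Row 2 update in column s2: 1 − (-2)·0 = 1.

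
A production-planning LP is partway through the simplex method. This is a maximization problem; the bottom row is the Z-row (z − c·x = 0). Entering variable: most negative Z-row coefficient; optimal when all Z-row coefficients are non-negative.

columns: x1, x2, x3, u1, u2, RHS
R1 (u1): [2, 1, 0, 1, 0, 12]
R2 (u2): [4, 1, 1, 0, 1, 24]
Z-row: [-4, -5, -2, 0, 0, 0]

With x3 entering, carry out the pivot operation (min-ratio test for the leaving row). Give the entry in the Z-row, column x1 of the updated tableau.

4

Ratio test on column x3 — row 1: entry 0 ≤ 0; row 2: 24/1 = 24. Minimum is 24 at row 2 (u2 leaves); pivot element 1.
Divide row 2 by 1; eliminate column x3 from the other rows.
Z-row update in column x1: -4 − (-2)·4 = 4.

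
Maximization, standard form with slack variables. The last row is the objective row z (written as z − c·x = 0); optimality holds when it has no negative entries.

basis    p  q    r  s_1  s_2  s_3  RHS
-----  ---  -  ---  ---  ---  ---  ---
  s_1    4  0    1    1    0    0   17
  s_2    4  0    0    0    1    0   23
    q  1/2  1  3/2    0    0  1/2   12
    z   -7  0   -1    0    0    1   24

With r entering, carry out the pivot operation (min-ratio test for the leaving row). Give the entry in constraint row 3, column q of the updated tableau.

2/3

Ratio test on column r — row 1: 17/1 = 17; row 2: entry 0 ≤ 0; row 3: 12/(3/2) = 8. Minimum is 8 at row 3 (q leaves); pivot element 3/2.
Divide row 3 by 3/2; eliminate column r from the other rows.
In the new row 3, the q entry is the old entry divided by the pivot: 1/(3/2) = 2/3.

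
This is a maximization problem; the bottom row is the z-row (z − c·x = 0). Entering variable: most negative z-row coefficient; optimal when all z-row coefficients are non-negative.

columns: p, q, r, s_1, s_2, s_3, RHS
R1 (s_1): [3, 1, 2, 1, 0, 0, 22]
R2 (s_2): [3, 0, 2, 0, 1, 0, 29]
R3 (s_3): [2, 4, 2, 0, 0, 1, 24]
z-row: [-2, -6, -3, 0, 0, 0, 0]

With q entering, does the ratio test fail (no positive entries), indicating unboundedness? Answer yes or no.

no

Column q has positive entries in row(s) 1, 3, so the ratio test bounds it — not unbounded.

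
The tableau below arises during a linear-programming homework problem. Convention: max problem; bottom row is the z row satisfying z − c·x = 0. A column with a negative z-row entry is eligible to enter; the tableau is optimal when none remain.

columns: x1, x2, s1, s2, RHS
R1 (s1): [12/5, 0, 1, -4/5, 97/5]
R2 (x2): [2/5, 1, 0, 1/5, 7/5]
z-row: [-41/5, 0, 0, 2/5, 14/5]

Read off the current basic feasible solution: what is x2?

7/5

x2 is basic (row 2); its value is the RHS of that row, 7/5.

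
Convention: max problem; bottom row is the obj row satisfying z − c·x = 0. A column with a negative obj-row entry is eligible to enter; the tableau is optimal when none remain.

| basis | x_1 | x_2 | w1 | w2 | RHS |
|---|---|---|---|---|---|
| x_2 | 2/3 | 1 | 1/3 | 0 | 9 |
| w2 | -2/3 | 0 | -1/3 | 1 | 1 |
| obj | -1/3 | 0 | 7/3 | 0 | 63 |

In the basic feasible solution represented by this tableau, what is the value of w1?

w1 is not in the basis, so in the current basic feasible solution w1 = 0.

0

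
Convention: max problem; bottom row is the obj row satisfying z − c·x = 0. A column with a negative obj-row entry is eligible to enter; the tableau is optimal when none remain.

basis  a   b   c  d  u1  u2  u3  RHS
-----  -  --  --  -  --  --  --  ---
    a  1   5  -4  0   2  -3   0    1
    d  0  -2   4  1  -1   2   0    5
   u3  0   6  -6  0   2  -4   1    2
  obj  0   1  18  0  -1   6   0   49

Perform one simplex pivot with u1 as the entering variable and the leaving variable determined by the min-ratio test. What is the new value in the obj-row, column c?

Ratio test on column u1 — row 1: 1/2 = 1/2; row 2: entry -1 ≤ 0; row 3: 2/2 = 1. Minimum is 1/2 at row 1 (a leaves); pivot element 2.
Divide row 1 by 2; eliminate column u1 from the other rows.
obj-row update in column c: 18 − (-1)·(-2) = 16.

16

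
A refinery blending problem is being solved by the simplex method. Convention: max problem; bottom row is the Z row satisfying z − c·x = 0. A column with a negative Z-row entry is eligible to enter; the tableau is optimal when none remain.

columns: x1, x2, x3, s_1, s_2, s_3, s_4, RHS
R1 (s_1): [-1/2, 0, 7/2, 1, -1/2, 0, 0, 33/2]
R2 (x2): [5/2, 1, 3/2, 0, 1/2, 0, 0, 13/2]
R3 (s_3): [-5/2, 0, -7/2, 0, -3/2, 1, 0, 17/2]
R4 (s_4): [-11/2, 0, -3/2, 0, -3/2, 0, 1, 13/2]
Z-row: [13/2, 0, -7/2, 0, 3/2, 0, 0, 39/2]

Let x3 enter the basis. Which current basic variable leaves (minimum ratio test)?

Column x3 entries and ratios — s_1: (33/2)/(7/2) = 33/7; x2: (13/2)/(3/2) = 13/3; s_3: -7/2 ≤ 0, skip; s_4: -3/2 ≤ 0, skip.
Smallest ratio is 13/3 in the row of x2, so x2 leaves.

x2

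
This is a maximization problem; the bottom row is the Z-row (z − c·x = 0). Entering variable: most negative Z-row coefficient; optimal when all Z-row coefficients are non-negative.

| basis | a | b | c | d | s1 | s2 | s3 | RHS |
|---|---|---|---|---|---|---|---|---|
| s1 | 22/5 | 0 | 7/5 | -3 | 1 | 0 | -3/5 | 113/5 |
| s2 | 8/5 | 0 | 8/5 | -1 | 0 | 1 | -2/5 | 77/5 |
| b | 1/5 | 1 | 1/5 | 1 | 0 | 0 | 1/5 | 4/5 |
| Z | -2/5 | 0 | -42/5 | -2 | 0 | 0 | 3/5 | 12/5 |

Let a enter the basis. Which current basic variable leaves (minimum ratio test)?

b

Column a entries and ratios — s1: (113/5)/(22/5) = 113/22; s2: (77/5)/(8/5) = 77/8; b: (4/5)/(1/5) = 4.
Smallest ratio is 4 in the row of b, so b leaves.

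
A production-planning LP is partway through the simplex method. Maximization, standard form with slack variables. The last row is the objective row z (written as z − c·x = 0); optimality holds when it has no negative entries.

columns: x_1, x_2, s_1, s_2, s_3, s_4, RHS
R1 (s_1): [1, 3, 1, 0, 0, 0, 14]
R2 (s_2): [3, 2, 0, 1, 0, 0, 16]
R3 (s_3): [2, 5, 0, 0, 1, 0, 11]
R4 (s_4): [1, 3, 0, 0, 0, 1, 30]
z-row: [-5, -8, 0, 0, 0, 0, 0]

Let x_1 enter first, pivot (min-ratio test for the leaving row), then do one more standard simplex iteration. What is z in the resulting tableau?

Ratio test on column x_1 — row 1: 14/1 = 14; row 2: 16/3 = 16/3; row 3: 11/2 = 11/2; row 4: 30/1 = 30. Minimum is 16/3 at row 2 (s_2 leaves); pivot element 3.
Pivot on row 2; the z-row RHS becomes 0 − (-5)·(16/3) = 80/3.
Next entering variable (most negative z-row entry -14/3): x_2.
Ratio test on column x_2 — row 1: (26/3)/(7/3) = 26/7; row 2: (16/3)/(2/3) = 8; row 3: (1/3)/(11/3) = 1/11; row 4: (74/3)/(7/3) = 74/7. Minimum is 1/11 at row 3 (s_3 leaves); pivot element 11/3.
After the second pivot the z-row RHS is 80/3 − (-14/3)·(1/11) = 298/11.

298/11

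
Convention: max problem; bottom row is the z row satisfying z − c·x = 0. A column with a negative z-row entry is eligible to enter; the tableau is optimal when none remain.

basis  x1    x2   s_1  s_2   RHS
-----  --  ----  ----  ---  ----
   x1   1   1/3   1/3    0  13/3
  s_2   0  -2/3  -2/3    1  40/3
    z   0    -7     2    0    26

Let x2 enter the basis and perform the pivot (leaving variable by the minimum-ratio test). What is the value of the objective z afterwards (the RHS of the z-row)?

117

Ratio test on column x2 — row 1: (13/3)/(1/3) = 13; row 2: entry -2/3 ≤ 0. Minimum is 13 at row 1 (x1 leaves); pivot element 1/3.
Pivot on row 1; the z-row RHS becomes 26 − (-7)·13 = 117.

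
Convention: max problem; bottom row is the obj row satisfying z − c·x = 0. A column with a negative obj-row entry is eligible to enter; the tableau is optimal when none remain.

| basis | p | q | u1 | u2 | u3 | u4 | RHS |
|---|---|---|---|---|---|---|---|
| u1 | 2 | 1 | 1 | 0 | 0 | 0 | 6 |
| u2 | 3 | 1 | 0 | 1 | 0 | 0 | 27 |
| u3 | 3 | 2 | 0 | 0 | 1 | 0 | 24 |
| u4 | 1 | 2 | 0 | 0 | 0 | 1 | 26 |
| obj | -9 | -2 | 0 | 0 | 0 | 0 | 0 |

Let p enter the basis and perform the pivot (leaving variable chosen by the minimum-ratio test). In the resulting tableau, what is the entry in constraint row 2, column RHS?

18

Ratio test on column p — row 1: 6/2 = 3; row 2: 27/3 = 9; row 3: 24/3 = 8; row 4: 26/1 = 26. Minimum is 3 at row 1 (u1 leaves); pivot element 2.
Divide row 1 by 2; eliminate column p from the other rows.
Row 2 update in column RHS: 27 − 3·3 = 18.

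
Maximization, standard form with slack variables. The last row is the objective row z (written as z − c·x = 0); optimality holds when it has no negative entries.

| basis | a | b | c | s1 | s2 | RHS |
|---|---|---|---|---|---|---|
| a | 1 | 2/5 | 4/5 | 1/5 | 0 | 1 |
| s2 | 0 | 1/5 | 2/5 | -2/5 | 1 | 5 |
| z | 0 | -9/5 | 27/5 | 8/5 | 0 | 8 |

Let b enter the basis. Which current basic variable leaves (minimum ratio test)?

Column b entries and ratios — a: 1/(2/5) = 5/2; s2: 5/(1/5) = 25.
Smallest ratio is 5/2 in the row of a, so a leaves.

a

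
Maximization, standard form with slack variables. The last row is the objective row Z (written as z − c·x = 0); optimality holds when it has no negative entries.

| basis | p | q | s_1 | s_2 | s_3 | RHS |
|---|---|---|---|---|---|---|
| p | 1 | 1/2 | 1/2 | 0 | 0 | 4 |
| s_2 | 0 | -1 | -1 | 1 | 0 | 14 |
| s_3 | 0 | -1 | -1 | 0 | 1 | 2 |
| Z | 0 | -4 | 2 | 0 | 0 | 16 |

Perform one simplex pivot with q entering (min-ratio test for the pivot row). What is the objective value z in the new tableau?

48

Ratio test on column q — row 1: 4/(1/2) = 8; row 2: entry -1 ≤ 0; row 3: entry -1 ≤ 0. Minimum is 8 at row 1 (p leaves); pivot element 1/2.
Pivot on row 1; the Z-row RHS becomes 16 − (-4)·8 = 48.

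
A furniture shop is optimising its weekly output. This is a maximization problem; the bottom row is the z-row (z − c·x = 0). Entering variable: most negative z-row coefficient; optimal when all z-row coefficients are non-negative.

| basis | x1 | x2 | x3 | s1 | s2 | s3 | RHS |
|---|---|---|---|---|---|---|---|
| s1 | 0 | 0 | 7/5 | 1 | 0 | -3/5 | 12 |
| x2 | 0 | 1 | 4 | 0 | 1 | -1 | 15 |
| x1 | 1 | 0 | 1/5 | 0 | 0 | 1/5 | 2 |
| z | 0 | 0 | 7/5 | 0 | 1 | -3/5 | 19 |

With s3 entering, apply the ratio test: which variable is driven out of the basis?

x1

Column s3 entries and ratios — s1: -3/5 ≤ 0, skip; x2: -1 ≤ 0, skip; x1: 2/(1/5) = 10.
Smallest ratio is 10 in the row of x1, so x1 leaves.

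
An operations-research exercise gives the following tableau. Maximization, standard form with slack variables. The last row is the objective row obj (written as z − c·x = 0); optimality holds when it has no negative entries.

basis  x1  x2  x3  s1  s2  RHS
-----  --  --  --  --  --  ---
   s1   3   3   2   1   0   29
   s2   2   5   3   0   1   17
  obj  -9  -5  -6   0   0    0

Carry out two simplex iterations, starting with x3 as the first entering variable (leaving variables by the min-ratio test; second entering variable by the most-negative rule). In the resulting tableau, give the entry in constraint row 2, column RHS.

Ratio test on column x3 — row 1: 29/2 = 29/2; row 2: 17/3 = 17/3. Minimum is 17/3 at row 2 (s2 leaves); pivot element 3.
Divide row 2 by 3; eliminate column x3 from the other rows.
Second iteration: most negative obj-row entry is -5 in column x1, so x1 enters.
Ratio test on column x1 — row 1: (53/3)/(5/3) = 53/5; row 2: (17/3)/(2/3) = 17/2. Minimum is 17/2 at row 2 (x3 leaves); pivot element 2/3.
Divide row 2 by 2/3; eliminate column x1 from the other rows.
After both pivots, the entry at constraint row 2, column RHS is 17/2.

17/2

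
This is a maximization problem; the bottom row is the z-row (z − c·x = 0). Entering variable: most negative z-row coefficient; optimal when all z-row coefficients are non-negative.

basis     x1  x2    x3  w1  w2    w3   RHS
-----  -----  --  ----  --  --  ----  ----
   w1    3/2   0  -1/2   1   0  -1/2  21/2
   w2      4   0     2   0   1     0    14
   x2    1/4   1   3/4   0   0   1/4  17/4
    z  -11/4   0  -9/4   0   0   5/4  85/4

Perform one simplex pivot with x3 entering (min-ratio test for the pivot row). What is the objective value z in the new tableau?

34

Ratio test on column x3 — row 1: entry -1/2 ≤ 0; row 2: 14/2 = 7; row 3: (17/4)/(3/4) = 17/3. Minimum is 17/3 at row 3 (x2 leaves); pivot element 3/4.
Pivot on row 3; the z-row RHS becomes 85/4 − (-9/4)·(17/3) = 34.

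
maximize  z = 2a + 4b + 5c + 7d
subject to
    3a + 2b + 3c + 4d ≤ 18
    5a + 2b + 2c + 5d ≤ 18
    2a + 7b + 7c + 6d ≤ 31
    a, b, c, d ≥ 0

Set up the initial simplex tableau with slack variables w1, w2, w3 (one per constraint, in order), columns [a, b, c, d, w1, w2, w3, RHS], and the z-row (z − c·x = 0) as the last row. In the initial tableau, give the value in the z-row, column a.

The z-row carries the negated objective coefficients: the a entry is -2.

-2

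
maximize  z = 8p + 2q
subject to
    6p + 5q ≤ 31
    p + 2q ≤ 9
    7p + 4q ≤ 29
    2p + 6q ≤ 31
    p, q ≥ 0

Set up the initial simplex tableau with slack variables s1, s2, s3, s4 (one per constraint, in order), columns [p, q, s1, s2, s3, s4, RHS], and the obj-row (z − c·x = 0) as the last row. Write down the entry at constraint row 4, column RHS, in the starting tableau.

The RHS of constraint 4 is b_4 = 31.

31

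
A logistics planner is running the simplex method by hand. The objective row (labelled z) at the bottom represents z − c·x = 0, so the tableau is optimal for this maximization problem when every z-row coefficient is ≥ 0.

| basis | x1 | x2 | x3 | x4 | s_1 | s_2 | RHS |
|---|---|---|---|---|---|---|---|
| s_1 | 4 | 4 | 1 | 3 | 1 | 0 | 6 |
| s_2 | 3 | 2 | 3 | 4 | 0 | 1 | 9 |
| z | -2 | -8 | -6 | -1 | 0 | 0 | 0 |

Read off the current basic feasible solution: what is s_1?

6

s_1 is basic (row 1); its value is the RHS of that row, 6.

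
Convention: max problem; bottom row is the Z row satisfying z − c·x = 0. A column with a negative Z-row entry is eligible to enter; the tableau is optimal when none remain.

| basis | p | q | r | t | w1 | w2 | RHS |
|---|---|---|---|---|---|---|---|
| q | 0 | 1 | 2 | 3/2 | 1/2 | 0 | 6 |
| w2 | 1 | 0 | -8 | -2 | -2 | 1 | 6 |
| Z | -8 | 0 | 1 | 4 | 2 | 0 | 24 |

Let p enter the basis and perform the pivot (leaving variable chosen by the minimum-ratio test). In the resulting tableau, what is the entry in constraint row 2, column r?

-8

Ratio test on column p — row 1: entry 0 ≤ 0; row 2: 6/1 = 6. Minimum is 6 at row 2 (w2 leaves); pivot element 1.
Divide row 2 by 1; eliminate column p from the other rows.
In the new row 2, the r entry is the old entry divided by the pivot: (-8)/1 = -8.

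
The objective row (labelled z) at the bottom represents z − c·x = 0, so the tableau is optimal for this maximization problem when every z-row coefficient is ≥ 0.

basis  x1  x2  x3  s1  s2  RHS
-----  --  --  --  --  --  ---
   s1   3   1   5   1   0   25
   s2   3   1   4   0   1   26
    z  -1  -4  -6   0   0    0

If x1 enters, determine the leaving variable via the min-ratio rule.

s1

Column x1 entries and ratios — s1: 25/3 = 25/3; s2: 26/3 = 26/3.
Smallest ratio is 25/3 in the row of s1, so s1 leaves.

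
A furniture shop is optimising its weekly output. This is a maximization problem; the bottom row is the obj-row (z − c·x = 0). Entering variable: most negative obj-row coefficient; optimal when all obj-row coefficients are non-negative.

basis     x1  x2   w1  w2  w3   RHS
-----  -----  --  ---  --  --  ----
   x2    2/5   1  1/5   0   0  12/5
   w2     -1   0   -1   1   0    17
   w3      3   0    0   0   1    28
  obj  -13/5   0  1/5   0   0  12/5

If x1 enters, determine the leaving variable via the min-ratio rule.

Column x1 entries and ratios — x2: (12/5)/(2/5) = 6; w2: -1 ≤ 0, skip; w3: 28/3 = 28/3.
Smallest ratio is 6 in the row of x2, so x2 leaves.

x2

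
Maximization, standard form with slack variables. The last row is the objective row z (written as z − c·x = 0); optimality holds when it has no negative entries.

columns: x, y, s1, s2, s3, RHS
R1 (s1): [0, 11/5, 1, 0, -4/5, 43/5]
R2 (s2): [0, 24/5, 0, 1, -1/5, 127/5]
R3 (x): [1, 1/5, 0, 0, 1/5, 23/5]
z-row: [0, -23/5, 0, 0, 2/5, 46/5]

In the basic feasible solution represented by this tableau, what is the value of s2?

s2 is basic (row 2); its value is the RHS of that row, 127/5.

127/5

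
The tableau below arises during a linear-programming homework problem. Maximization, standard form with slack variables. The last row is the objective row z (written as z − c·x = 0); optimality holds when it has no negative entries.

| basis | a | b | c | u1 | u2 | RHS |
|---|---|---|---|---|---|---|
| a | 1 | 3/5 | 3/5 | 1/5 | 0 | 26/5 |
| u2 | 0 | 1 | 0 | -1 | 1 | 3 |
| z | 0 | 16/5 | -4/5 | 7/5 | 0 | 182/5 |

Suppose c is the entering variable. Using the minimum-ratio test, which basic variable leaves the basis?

a

Column c entries and ratios — a: (26/5)/(3/5) = 26/3; u2: 0 ≤ 0, skip.
Smallest ratio is 26/3 in the row of a, so a leaves.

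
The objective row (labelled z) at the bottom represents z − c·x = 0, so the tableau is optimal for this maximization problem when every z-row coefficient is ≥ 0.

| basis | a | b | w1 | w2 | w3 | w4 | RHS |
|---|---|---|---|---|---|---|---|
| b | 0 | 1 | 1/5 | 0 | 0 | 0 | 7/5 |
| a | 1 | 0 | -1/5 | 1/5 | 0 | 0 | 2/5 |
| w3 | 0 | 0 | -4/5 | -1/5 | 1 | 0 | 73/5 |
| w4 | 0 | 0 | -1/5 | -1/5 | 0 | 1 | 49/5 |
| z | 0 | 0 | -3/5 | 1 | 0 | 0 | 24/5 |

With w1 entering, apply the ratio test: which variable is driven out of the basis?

b

Column w1 entries and ratios — b: (7/5)/(1/5) = 7; a: -1/5 ≤ 0, skip; w3: -4/5 ≤ 0, skip; w4: -1/5 ≤ 0, skip.
Smallest ratio is 7 in the row of b, so b leaves.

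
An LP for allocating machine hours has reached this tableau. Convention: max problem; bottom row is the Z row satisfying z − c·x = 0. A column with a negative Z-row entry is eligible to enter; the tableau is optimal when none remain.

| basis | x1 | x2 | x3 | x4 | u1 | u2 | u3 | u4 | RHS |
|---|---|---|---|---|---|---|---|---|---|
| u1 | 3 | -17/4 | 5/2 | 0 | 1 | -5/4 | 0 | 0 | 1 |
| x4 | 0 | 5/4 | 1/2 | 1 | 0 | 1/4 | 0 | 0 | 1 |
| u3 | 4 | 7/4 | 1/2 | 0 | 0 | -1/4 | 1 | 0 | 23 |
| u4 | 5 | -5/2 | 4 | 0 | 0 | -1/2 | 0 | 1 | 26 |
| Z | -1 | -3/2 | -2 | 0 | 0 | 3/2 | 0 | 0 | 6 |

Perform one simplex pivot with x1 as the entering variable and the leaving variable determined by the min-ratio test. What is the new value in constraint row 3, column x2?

Ratio test on column x1 — row 1: 1/3 = 1/3; row 2: entry 0 ≤ 0; row 3: 23/4 = 23/4; row 4: 26/5 = 26/5. Minimum is 1/3 at row 1 (u1 leaves); pivot element 3.
Divide row 1 by 3; eliminate column x1 from the other rows.
Row 3 update in column x2: 7/4 − 4·(-17/12) = 89/12.

89/12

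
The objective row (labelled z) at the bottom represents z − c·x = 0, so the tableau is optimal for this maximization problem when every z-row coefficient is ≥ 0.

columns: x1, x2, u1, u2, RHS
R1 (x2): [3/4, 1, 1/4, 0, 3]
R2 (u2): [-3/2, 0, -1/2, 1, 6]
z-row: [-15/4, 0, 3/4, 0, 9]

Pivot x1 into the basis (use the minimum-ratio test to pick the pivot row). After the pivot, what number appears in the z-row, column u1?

Ratio test on column x1 — row 1: 3/(3/4) = 4; row 2: entry -3/2 ≤ 0. Minimum is 4 at row 1 (x2 leaves); pivot element 3/4.
Divide row 1 by 3/4; eliminate column x1 from the other rows.
z-row update in column u1: 3/4 − (-15/4)·(1/3) = 2.

2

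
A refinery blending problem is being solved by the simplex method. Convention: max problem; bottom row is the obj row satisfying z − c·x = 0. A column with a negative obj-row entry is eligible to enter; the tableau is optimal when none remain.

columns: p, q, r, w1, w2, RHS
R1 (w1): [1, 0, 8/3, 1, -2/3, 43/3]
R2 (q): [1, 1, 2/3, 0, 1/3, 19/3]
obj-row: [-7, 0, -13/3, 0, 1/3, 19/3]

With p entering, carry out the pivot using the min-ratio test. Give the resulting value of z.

Ratio test on column p — row 1: (43/3)/1 = 43/3; row 2: (19/3)/1 = 19/3. Minimum is 19/3 at row 2 (q leaves); pivot element 1.
Pivot on row 2; the obj-row RHS becomes 19/3 − (-7)·(19/3) = 152/3.

152/3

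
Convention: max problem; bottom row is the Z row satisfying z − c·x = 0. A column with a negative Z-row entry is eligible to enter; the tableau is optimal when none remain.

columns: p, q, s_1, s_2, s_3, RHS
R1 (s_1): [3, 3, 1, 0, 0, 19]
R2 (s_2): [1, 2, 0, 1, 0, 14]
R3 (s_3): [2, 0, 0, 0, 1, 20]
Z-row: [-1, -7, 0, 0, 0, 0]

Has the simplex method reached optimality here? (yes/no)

The Z-row has a negative entry -7 in column q, so it is not optimal.

no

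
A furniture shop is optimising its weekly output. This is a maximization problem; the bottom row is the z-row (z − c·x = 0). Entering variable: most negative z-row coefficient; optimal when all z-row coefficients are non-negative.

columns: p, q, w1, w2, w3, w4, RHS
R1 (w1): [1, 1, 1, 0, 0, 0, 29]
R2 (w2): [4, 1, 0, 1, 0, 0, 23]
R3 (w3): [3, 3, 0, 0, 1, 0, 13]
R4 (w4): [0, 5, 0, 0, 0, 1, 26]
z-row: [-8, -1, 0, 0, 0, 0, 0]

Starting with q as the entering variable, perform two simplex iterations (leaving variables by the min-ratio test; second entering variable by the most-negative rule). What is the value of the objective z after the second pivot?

104/3

Ratio test on column q — row 1: 29/1 = 29; row 2: 23/1 = 23; row 3: 13/3 = 13/3; row 4: 26/5 = 26/5. Minimum is 13/3 at row 3 (w3 leaves); pivot element 3.
Pivot on row 3; the z-row RHS becomes 0 − (-1)·(13/3) = 13/3.
Next entering variable (most negative z-row entry -7): p.
Ratio test on column p — row 1: entry 0 ≤ 0; row 2: (56/3)/3 = 56/9; row 3: (13/3)/1 = 13/3; row 4: entry -5 ≤ 0. Minimum is 13/3 at row 3 (q leaves); pivot element 1.
After the second pivot the z-row RHS is 13/3 − (-7)·(13/3) = 104/3.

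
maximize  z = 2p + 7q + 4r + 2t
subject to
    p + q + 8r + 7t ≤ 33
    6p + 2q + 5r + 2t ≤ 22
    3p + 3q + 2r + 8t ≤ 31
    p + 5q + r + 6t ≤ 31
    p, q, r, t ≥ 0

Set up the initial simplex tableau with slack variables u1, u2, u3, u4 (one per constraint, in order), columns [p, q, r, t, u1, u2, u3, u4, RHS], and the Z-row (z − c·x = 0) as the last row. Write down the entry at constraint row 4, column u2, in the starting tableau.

0

Slack u2 belongs to constraint 2; its column is the unit vector e_2, so the entry in row 4 is 0.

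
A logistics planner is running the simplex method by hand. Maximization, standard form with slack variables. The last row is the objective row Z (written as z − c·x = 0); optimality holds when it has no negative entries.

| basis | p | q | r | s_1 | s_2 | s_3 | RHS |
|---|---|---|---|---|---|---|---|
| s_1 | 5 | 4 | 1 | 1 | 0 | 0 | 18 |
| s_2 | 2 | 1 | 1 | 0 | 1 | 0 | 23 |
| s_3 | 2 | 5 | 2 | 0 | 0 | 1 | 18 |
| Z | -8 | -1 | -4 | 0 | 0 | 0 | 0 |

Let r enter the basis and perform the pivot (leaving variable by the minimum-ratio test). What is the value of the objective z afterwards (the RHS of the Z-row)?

36

Ratio test on column r — row 1: 18/1 = 18; row 2: 23/1 = 23; row 3: 18/2 = 9. Minimum is 9 at row 3 (s_3 leaves); pivot element 2.
Pivot on row 3; the Z-row RHS becomes 0 − (-4)·9 = 36.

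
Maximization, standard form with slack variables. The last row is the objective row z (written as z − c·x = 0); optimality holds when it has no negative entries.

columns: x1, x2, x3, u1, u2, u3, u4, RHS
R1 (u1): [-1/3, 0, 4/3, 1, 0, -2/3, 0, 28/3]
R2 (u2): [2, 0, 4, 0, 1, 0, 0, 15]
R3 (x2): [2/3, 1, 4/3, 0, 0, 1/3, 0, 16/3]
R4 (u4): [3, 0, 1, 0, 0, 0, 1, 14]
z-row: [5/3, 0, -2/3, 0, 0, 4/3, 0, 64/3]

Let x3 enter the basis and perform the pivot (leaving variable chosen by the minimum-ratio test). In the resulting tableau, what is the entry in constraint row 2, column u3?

Ratio test on column x3 — row 1: (28/3)/(4/3) = 7; row 2: 15/4 = 15/4; row 3: (16/3)/(4/3) = 4; row 4: 14/1 = 14. Minimum is 15/4 at row 2 (u2 leaves); pivot element 4.
Divide row 2 by 4; eliminate column x3 from the other rows.
In the new row 2, the u3 entry is the old entry divided by the pivot: 0/4 = 0.

0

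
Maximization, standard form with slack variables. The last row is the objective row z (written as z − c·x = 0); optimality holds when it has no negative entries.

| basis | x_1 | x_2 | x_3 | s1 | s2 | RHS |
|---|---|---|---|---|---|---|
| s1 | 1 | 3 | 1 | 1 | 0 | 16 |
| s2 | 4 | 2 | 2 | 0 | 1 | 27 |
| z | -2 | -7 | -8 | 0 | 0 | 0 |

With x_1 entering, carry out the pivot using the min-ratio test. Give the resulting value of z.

Ratio test on column x_1 — row 1: 16/1 = 16; row 2: 27/4 = 27/4. Minimum is 27/4 at row 2 (s2 leaves); pivot element 4.
Pivot on row 2; the z-row RHS becomes 0 − (-2)·(27/4) = 27/2.

27/2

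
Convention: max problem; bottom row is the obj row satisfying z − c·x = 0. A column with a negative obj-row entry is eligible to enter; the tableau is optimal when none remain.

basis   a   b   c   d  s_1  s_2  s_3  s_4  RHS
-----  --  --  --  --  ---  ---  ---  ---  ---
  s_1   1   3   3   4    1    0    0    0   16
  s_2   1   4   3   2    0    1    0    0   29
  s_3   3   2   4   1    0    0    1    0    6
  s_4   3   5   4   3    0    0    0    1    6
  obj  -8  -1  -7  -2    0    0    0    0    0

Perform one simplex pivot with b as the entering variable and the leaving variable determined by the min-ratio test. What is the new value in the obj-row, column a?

-37/5

Ratio test on column b — row 1: 16/3 = 16/3; row 2: 29/4 = 29/4; row 3: 6/2 = 3; row 4: 6/5 = 6/5. Minimum is 6/5 at row 4 (s_4 leaves); pivot element 5.
Divide row 4 by 5; eliminate column b from the other rows.
obj-row update in column a: -8 − (-1)·(3/5) = -37/5.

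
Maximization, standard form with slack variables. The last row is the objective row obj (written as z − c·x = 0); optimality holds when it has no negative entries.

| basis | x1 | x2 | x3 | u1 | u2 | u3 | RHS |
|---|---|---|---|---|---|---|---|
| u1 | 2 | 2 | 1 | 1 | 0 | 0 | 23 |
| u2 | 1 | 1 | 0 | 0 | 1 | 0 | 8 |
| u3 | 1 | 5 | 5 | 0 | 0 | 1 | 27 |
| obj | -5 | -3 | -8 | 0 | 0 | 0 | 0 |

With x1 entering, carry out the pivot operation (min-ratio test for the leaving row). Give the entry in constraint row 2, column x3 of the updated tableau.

0

Ratio test on column x1 — row 1: 23/2 = 23/2; row 2: 8/1 = 8; row 3: 27/1 = 27. Minimum is 8 at row 2 (u2 leaves); pivot element 1.
Divide row 2 by 1; eliminate column x1 from the other rows.
In the new row 2, the x3 entry is the old entry divided by the pivot: 0/1 = 0.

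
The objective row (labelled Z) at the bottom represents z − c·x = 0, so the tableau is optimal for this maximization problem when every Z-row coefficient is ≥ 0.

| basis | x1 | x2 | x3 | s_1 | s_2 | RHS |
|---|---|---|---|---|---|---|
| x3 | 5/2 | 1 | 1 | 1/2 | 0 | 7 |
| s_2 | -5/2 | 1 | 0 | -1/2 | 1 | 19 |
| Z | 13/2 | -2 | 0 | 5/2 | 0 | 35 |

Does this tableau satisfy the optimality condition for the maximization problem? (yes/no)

The Z-row has a negative entry -2 in column x2, so it is not optimal.

no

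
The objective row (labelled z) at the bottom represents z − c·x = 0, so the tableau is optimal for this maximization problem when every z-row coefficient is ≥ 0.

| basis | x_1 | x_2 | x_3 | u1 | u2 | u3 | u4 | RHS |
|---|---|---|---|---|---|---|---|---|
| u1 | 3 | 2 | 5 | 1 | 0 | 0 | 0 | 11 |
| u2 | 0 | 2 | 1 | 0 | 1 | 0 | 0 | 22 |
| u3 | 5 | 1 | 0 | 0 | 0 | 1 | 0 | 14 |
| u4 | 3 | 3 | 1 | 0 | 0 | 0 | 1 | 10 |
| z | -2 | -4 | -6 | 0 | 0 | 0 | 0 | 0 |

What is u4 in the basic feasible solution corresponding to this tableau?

10

u4 is basic (row 4); its value is the RHS of that row, 10.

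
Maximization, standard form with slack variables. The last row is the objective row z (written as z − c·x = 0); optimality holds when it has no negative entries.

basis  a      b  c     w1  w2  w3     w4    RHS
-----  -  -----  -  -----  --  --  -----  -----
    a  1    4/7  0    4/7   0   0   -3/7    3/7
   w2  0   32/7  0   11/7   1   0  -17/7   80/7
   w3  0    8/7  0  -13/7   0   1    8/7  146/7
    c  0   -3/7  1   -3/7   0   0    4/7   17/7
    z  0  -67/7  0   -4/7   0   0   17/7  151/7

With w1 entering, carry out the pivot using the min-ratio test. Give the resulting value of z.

Ratio test on column w1 — row 1: (3/7)/(4/7) = 3/4; row 2: (80/7)/(11/7) = 80/11; row 3: entry -13/7 ≤ 0; row 4: entry -3/7 ≤ 0. Minimum is 3/4 at row 1 (a leaves); pivot element 4/7.
Pivot on row 1; the z-row RHS becomes 151/7 − (-4/7)·(3/4) = 22.

22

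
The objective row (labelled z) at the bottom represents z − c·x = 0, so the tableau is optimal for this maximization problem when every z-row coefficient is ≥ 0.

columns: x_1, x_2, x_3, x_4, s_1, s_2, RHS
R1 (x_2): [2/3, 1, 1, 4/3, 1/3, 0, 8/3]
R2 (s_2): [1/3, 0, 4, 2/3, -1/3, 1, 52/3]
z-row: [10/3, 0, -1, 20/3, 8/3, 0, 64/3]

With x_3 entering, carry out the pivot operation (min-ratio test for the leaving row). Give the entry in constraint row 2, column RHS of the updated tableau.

Ratio test on column x_3 — row 1: (8/3)/1 = 8/3; row 2: (52/3)/4 = 13/3. Minimum is 8/3 at row 1 (x_2 leaves); pivot element 1.
Divide row 1 by 1; eliminate column x_3 from the other rows.
Row 2 update in column RHS: 52/3 − 4·(8/3) = 20/3.

20/3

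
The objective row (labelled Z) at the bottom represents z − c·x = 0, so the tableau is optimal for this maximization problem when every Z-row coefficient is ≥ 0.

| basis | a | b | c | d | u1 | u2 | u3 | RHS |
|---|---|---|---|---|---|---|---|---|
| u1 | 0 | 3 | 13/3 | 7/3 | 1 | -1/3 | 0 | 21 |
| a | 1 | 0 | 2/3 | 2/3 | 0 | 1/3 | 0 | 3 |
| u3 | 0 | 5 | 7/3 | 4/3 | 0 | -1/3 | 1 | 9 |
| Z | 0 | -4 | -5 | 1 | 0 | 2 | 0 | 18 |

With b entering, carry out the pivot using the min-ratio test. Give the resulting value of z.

Ratio test on column b — row 1: 21/3 = 7; row 2: entry 0 ≤ 0; row 3: 9/5 = 9/5. Minimum is 9/5 at row 3 (u3 leaves); pivot element 5.
Pivot on row 3; the Z-row RHS becomes 18 − (-4)·(9/5) = 126/5.

126/5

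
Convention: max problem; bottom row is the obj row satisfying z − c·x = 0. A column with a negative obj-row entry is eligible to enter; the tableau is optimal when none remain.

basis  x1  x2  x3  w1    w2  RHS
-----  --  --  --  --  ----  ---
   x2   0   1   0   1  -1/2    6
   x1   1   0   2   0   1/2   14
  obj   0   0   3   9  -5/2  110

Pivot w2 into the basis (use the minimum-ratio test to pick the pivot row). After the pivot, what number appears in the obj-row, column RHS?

180

Ratio test on column w2 — row 1: entry -1/2 ≤ 0; row 2: 14/(1/2) = 28. Minimum is 28 at row 2 (x1 leaves); pivot element 1/2.
Divide row 2 by 1/2; eliminate column w2 from the other rows.
obj-row update in column RHS: 110 − (-5/2)·28 = 180.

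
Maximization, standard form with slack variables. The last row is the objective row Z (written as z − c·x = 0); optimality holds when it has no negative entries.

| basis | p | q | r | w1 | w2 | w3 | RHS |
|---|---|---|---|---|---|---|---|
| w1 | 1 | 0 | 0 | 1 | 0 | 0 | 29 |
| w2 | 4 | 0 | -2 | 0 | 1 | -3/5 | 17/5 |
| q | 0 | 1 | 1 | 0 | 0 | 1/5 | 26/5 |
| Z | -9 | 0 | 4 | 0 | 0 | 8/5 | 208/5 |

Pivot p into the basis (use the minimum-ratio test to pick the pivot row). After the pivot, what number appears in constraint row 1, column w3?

3/20

Ratio test on column p — row 1: 29/1 = 29; row 2: (17/5)/4 = 17/20; row 3: entry 0 ≤ 0. Minimum is 17/20 at row 2 (w2 leaves); pivot element 4.
Divide row 2 by 4; eliminate column p from the other rows.
Row 1 update in column w3: 0 − 1·(-3/20) = 3/20.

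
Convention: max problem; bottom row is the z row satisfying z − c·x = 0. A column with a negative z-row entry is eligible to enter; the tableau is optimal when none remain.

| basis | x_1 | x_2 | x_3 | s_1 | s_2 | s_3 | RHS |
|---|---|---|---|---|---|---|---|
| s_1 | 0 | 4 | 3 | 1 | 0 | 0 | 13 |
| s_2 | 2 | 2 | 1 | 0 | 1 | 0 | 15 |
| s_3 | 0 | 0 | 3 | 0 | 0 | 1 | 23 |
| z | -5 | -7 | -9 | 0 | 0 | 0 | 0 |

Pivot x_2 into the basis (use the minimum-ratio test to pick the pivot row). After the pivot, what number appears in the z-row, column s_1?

Ratio test on column x_2 — row 1: 13/4 = 13/4; row 2: 15/2 = 15/2; row 3: entry 0 ≤ 0. Minimum is 13/4 at row 1 (s_1 leaves); pivot element 4.
Divide row 1 by 4; eliminate column x_2 from the other rows.
z-row update in column s_1: 0 − (-7)·(1/4) = 7/4.

7/4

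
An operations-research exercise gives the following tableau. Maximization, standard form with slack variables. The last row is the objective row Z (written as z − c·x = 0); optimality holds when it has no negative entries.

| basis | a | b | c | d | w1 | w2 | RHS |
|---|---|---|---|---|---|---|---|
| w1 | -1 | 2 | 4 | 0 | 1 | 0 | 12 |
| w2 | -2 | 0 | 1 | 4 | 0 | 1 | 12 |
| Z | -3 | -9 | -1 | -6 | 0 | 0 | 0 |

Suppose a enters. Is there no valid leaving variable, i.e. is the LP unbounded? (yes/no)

Every constraint-row entry in column a is ≤ 0, so increasing a is unbounded.

yes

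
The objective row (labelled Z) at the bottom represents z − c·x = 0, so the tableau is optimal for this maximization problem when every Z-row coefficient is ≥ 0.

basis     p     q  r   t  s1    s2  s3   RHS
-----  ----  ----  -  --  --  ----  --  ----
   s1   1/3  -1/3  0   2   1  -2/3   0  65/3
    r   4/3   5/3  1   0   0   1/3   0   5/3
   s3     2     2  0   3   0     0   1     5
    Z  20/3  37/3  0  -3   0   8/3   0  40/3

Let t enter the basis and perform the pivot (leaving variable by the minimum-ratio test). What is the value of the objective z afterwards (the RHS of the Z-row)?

55/3

Ratio test on column t — row 1: (65/3)/2 = 65/6; row 2: entry 0 ≤ 0; row 3: 5/3 = 5/3. Minimum is 5/3 at row 3 (s3 leaves); pivot element 3.
Pivot on row 3; the Z-row RHS becomes 40/3 − (-3)·(5/3) = 55/3.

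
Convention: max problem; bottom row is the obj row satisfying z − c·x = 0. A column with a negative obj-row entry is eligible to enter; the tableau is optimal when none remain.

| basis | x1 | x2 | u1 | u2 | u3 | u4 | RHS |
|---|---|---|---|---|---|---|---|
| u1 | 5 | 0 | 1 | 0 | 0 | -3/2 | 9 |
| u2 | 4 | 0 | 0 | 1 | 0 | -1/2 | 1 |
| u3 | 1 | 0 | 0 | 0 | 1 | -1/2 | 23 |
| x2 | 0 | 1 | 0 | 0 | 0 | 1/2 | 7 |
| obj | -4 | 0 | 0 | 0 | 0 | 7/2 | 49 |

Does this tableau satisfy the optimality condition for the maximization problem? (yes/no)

no

The obj-row has a negative entry -4 in column x1, so it is not optimal.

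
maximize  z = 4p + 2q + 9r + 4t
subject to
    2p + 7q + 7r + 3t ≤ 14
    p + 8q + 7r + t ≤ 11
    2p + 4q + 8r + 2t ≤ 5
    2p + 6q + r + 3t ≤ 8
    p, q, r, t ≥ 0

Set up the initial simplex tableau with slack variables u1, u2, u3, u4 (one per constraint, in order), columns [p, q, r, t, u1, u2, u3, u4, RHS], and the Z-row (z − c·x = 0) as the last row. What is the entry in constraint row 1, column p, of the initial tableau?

2

Constraint 1 has coefficient 2 on p.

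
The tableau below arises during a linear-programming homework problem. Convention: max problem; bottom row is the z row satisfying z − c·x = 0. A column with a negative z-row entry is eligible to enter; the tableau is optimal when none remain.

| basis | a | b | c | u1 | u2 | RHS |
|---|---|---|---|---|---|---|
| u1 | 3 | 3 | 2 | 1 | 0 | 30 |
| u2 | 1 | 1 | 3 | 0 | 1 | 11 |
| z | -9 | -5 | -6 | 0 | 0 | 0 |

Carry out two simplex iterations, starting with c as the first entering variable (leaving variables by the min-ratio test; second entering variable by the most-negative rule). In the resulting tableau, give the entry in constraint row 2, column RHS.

Ratio test on column c — row 1: 30/2 = 15; row 2: 11/3 = 11/3. Minimum is 11/3 at row 2 (u2 leaves); pivot element 3.
Divide row 2 by 3; eliminate column c from the other rows.
Second iteration: most negative z-row entry is -7 in column a, so a enters.
Ratio test on column a — row 1: (68/3)/(7/3) = 68/7; row 2: (11/3)/(1/3) = 11. Minimum is 68/7 at row 1 (u1 leaves); pivot element 7/3.
Divide row 1 by 7/3; eliminate column a from the other rows.
After both pivots, the entry at constraint row 2, column RHS is 3/7.

3/7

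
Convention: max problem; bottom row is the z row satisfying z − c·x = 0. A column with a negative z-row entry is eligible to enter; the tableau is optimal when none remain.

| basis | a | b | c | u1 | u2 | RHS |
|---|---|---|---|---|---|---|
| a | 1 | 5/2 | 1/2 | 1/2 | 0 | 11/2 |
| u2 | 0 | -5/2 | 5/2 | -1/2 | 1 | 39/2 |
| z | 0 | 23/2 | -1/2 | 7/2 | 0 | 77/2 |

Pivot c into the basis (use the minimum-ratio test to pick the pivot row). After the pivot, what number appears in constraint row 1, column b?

3

Ratio test on column c — row 1: (11/2)/(1/2) = 11; row 2: (39/2)/(5/2) = 39/5. Minimum is 39/5 at row 2 (u2 leaves); pivot element 5/2.
Divide row 2 by 5/2; eliminate column c from the other rows.
Row 1 update in column b: 5/2 − (1/2)·(-1) = 3.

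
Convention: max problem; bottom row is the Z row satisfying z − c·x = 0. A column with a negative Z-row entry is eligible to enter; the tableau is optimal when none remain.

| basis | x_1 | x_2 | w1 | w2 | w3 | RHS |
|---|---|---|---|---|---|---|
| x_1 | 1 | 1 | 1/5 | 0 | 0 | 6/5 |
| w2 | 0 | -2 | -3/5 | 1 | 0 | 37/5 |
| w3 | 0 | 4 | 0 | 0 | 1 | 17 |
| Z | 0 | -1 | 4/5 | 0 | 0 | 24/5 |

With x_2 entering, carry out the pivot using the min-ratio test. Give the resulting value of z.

6

Ratio test on column x_2 — row 1: (6/5)/1 = 6/5; row 2: entry -2 ≤ 0; row 3: 17/4 = 17/4. Minimum is 6/5 at row 1 (x_1 leaves); pivot element 1.
Pivot on row 1; the Z-row RHS becomes 24/5 − (-1)·(6/5) = 6.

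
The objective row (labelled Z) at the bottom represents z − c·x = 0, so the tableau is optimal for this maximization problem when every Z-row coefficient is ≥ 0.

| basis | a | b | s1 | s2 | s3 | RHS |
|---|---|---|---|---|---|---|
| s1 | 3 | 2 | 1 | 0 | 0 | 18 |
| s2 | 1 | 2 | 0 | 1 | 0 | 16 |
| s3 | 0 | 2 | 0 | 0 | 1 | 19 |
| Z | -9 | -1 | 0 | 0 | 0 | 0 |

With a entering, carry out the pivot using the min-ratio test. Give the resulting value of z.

54

Ratio test on column a — row 1: 18/3 = 6; row 2: 16/1 = 16; row 3: entry 0 ≤ 0. Minimum is 6 at row 1 (s1 leaves); pivot element 3.
Pivot on row 1; the Z-row RHS becomes 0 − (-9)·6 = 54.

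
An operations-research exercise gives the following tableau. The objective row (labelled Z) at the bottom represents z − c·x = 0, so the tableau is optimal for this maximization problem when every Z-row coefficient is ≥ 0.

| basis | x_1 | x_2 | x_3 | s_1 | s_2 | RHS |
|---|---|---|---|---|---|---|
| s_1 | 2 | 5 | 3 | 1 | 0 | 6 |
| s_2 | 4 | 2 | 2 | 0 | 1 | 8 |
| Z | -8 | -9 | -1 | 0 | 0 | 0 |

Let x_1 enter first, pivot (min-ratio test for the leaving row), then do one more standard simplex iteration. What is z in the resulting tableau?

37/2

Ratio test on column x_1 — row 1: 6/2 = 3; row 2: 8/4 = 2. Minimum is 2 at row 2 (s_2 leaves); pivot element 4.
Pivot on row 2; the Z-row RHS becomes 0 − (-8)·2 = 16.
Next entering variable (most negative Z-row entry -5): x_2.
Ratio test on column x_2 — row 1: 2/4 = 1/2; row 2: 2/(1/2) = 4. Minimum is 1/2 at row 1 (s_1 leaves); pivot element 4.
After the second pivot the Z-row RHS is 16 − (-5)·(1/2) = 37/2.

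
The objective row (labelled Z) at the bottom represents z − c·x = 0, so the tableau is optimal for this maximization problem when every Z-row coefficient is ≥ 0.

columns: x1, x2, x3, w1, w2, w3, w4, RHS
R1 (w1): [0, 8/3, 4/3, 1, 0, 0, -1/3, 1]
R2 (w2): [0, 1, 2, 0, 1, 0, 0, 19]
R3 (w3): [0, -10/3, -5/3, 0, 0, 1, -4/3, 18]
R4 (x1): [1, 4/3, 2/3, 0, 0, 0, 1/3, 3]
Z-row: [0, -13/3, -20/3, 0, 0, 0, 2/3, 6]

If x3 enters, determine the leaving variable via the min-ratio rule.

w1

Column x3 entries and ratios — w1: 1/(4/3) = 3/4; w2: 19/2 = 19/2; w3: -5/3 ≤ 0, skip; x1: 3/(2/3) = 9/2.
Smallest ratio is 3/4 in the row of w1, so w1 leaves.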